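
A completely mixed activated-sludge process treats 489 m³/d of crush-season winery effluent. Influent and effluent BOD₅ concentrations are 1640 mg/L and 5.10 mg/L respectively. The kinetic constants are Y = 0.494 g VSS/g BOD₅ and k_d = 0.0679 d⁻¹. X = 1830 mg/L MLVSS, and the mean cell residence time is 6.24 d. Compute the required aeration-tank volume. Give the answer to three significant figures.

From the SRT design equation V = Y Q (S₀−S) θ_c / [X (1 + k_d θ_c)] = 0.494 × 489 × (1640 − 5.10) × 6.24 / [1830 × (1 + 0.0679 × 6.24)] = 2.46×10^6 / 2605 = 945.9 m³.

V ≈ 946 m³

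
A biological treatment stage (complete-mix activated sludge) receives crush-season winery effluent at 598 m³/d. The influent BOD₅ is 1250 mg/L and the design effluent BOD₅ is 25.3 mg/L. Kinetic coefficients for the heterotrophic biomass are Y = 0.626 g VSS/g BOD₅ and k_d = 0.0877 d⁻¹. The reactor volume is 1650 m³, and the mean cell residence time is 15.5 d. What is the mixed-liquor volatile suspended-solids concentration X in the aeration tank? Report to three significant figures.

X = Y·Q·ΔS·θ_c / [V·(1 + k_d θ_c)] = 0.626 × 598 × (1250 − 25.3) × 15.5 / [1650 × (1 + 0.0877 × 15.5)] = 1825 mg/L.

X ≈ 1830 mg/L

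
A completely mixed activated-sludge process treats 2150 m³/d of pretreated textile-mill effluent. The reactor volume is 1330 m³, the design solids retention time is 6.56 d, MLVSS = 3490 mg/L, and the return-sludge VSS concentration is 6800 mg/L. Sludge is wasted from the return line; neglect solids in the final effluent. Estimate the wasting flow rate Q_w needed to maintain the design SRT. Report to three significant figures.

Q_w ≈ 104 m³/d

Wasting from the return line (neglecting effluent solids): Q_w = V·X / (θ_c·X_r) = 1330 × 3490 / (6.56 × 6800) = 104.1 m³/d.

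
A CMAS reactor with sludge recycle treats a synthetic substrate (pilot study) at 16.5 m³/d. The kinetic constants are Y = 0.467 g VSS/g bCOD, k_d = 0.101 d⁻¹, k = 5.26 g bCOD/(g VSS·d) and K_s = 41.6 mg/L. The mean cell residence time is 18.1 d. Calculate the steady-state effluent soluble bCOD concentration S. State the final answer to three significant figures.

For a completely mixed reactor with recycle the Lawrence–McCarty relation gives S = K_s·(1 + k_d·θ_c) / [θ_c·(Y·k − k_d) − 1] = 41.6 × (1 + 0.101 × 18.1) / [18.1 × (0.467 × 5.26 − 0.101) − 1] = 117.6 / 41.63 = 2.826 mg/L.

S ≈ 2.83 mg/L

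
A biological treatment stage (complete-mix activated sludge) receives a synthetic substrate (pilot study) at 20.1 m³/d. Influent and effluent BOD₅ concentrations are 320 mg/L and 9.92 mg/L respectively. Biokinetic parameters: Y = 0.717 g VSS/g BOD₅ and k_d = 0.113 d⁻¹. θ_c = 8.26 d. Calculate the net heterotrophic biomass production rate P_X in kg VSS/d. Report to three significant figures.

P_X ≈ 2.31 kg VSS/d

Observed yield with endogenous decay: Y_obs = Y / (1 + k_d·θ_c) = 0.717 / (1 + 0.113 × 8.26) = 0.717 / 1.933 = 0.3709 g VSS/g BOD₅.
ΔS = 320 − 9.92 = 310.1 mg/L, so the substrate removal rate is 20.1 × 310.1/1000 = 6.233 kg BOD₅/d.
So the net sludge growth is P_X = 0.3709 × 6.233 = 2.311 kg VSS/d.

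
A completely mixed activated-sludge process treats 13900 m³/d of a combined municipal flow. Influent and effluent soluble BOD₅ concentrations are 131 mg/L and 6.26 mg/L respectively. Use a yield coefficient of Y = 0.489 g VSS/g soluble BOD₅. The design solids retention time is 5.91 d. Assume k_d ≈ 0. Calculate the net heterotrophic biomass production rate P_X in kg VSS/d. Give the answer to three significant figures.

P_X ≈ 848 kg VSS/d

With endogenous decay neglected, the observed yield equals the true yield: Y_obs = Y = 0.489 g VSS/g soluble BOD₅.
Substrate removed = Q·(S₀ − S) = 13900 m³/d × (131 − 6.26) g/m³ = 1.73×10^6 g/d = 1734 kg/d.
So the net sludge growth is P_X = 0.4890 × 1734 = 847.9 kg VSS/d.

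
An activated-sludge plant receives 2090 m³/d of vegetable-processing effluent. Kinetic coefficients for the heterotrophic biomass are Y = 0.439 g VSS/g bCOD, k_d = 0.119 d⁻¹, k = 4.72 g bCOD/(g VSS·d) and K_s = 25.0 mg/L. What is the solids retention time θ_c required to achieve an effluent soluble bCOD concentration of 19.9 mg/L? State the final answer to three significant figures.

θ_c ≈ 1.25 d

Specific growth rate at S = 19.9 mg/L: μ = YkS/(K_s+S) = 0.439·4.72·19.9/(25.0+19.9) = 0.9184 d⁻¹.
θ_c = 1/(μ − k_d) = 1/(0.9184 − 0.119) = 1/0.7994 = 1.251 d.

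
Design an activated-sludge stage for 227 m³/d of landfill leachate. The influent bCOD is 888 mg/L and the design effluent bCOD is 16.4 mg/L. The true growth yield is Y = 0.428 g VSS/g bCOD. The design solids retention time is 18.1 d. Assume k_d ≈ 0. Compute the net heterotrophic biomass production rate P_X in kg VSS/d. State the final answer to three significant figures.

With endogenous decay neglected, the observed yield equals the true yield: Y_obs = Y = 0.428 g VSS/g bCOD.
Mass of bCOD removed per day: Q(S₀ − S) = 227 × 871.6 g/m³ = 197.9 kg/d.
So the net sludge growth is P_X = 0.4280 × 197.9 = 84.68 kg VSS/d.

P_X ≈ 84.7 kg VSS/d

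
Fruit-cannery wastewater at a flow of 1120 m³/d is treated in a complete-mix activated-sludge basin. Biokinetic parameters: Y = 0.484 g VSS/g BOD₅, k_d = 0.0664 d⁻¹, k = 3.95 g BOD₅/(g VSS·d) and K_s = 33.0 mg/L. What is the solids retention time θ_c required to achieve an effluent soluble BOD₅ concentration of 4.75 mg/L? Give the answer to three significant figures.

θ_c ≈ 5.74 d

At the target effluent, Y k S/(K_s+S) = 0.484×3.95×4.75/37.75 = 0.2406 d⁻¹.
θ_c = 1/(μ − k_d) = 1/(0.2406 − 0.0664) = 1/0.1742 = 5.742 d.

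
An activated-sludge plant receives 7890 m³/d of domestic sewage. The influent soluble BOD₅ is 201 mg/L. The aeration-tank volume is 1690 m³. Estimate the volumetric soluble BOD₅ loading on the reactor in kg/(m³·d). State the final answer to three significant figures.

L_v ≈ 0.938 kg soluble BOD₅/(m³·d)

Applied soluble BOD₅ load per unit volume = Q·S₀/V = (7890 × 201/1000)/1690 = 0.9384 kg soluble BOD₅·m⁻³·d⁻¹.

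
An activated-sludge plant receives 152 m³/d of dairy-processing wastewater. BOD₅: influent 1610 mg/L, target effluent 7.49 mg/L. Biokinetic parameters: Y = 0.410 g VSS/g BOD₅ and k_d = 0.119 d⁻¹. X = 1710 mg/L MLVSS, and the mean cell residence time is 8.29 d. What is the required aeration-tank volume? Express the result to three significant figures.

Steady-state biomass mass balance: V·X·(1 + k_d·θ_c) = Y·Q·(S₀ − S)·θ_c, so V = 0.410 × 152 × (1610 − 7.49) × 8.29 / [1710 × (1 + 0.119 × 8.29)] = 8.28×10^5 / 3397 = 243.7 m³.

V ≈ 244 m³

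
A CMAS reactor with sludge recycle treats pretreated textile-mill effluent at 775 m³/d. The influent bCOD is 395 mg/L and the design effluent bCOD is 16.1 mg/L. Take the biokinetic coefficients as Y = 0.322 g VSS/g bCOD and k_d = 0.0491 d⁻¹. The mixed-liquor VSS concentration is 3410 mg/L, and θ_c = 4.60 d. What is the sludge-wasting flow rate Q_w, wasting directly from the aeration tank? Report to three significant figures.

From the SRT design equation V = Y Q (S₀−S) θ_c / [X (1 + k_d θ_c)] = 0.322 × 775 × (395 − 16.1) × 4.60 / [3410 × (1 + 0.0491 × 4.60)] = 4.35×10^5 / 4180 = 104.1 m³.
Wasting from the aeration tank: Q_w = V / θ_c = 104.1 / 4.60 = 22.62 m³/d.

Q_w ≈ 22.6 m³/d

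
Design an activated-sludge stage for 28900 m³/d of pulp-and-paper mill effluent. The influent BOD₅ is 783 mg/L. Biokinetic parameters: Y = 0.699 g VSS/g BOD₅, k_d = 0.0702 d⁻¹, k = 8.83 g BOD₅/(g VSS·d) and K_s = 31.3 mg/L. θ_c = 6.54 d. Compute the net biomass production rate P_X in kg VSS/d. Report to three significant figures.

P_X ≈ 10800 kg VSS/d

Effluent substrate depends only on kinetics and SRT: S = K_s(1 + k_d θ_c) / [θ_c(Yk − k_d) − 1] = 31.3 × (1 + 0.0702 × 6.54) / [6.54 × (0.699 × 8.83 − 0.0702) − 1] = 45.67 / 38.91 = 1.174 mg/L.
Correct the yield for decay: Y_obs = Y/(1 + k_d θ_c) = 0.699 / (1 + 0.0702 × 6.54) = 0.699 / 1.459 = 0.4791.
Substrate removed = Q·(S₀ − S) = 28900 m³/d × (783 − 1.17) g/m³ = 2.26×10^7 g/d = 22595 kg/d.
Net biomass production P_X = Y_obs × Q·(S₀ − S) = 0.4791 × 22595 = 10824 kg VSS/d.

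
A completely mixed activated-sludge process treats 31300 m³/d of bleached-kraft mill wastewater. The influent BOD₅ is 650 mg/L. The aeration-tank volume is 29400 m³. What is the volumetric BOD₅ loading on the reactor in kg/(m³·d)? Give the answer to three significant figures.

Volumetric loading L_v = Q·S₀ / V = 31300 × 650 g/m³ / 29400 m³ = 692.0 g/(m³·d) = 0.6920 kg BOD₅/(m³·d).

L_v ≈ 0.692 kg BOD₅/(m³·d)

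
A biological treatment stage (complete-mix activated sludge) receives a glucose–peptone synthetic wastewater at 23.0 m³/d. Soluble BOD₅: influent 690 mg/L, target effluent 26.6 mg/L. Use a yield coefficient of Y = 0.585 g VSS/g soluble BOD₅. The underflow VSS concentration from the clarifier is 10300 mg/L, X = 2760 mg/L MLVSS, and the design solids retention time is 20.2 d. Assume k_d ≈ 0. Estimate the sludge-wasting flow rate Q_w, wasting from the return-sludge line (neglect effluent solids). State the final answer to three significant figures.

With k_d = 0 the design equation reduces to V = Y Q (S₀−S) θ_c / X = 0.585 × 23.0 × (690 − 26.6) × 20.2 / 2760 = 65.33 m³.
Q_w = (V·X)/(θ_c X_r) = 65.33 × 2760 / (20.2 × 10300) = 0.8666 m³/d.

Q_w ≈ 0.867 m³/d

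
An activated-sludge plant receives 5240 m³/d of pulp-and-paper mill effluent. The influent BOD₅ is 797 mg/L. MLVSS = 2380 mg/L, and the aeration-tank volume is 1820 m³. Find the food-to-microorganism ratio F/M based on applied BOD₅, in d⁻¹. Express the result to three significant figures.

F/M ≈ 0.964 d⁻¹

F/M = applied load / biomass = Q·S₀/(V·X) = 5240 × 797 / (1820 × 2380) = 0.9641 d⁻¹.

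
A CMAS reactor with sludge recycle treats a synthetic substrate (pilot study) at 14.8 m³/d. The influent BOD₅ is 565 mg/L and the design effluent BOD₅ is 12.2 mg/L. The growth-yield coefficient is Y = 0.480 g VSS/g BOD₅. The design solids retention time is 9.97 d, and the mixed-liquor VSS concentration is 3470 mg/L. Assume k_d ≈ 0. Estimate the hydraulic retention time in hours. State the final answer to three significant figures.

Biomass mass balance (decay neglected): V·X = Y·Q·(S₀ − S)·θ_c, so V = 0.480 × 14.8 × (565 − 12.2) × 9.97 / 3470 = 11.28 m³.
τ = V/Q = 11.28/14.8 = 0.7624 d, or 18.30 h.

τ ≈ 18.3 h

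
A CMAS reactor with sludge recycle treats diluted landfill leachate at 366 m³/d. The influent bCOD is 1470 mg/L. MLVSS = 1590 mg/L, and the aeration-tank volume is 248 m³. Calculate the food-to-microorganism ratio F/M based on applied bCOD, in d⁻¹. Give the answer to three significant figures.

F/M = applied load / biomass = Q·S₀/(V·X) = 366 × 1470 / (248.0 × 1590) = 1.364 d⁻¹.

F/M ≈ 1.36 d⁻¹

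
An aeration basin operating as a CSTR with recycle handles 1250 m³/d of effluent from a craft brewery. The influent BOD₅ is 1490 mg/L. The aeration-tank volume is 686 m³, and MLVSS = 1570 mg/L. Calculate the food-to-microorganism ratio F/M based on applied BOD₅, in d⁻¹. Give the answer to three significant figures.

F/M ≈ 1.73 d⁻¹

F/M = Q·S₀ / (V·X) = 1250 × 1490 / (686.0 × 1570) = 1.729 g BOD₅·(g VSS·d)⁻¹.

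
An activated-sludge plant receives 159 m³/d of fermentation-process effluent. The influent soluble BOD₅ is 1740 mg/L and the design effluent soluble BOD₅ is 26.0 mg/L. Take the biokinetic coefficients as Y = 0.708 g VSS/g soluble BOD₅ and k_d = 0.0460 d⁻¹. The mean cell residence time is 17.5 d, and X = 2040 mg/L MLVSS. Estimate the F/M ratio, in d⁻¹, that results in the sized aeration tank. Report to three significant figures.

Rearranging the biomass balance for a CMAS with decay, V = Y·Q·ΔS·θ_c / [X·(1+k_d θ_c)] = 0.708 × 159 × (1740 − 26.0) × 17.5 / [2040 × (1 + 0.0460 × 17.5)] = 3.38×10^6 / 3682 = 917.0 m³.
F/M = Q·S₀ / (V·X) = 159 × 1740 / (917.0 × 2040) = 0.1479 g soluble BOD₅·(g VSS·d)⁻¹.

F/M ≈ 0.148 d⁻¹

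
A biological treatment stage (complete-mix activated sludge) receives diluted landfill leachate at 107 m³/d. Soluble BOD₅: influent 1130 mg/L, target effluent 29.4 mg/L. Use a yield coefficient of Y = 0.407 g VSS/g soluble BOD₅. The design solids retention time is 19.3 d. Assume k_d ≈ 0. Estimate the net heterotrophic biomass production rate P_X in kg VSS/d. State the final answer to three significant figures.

With endogenous decay neglected, the observed yield equals the true yield: Y_obs = Y = 0.407 g VSS/g soluble BOD₅.
Q·(S₀ − S) = 107 × (1130 − 29.4) × 10⁻³ = 117.8 kg/d removed.
So the net sludge growth is P_X = 0.4070 × 117.8 = 47.93 kg VSS/d.

P_X ≈ 47.9 kg VSS/d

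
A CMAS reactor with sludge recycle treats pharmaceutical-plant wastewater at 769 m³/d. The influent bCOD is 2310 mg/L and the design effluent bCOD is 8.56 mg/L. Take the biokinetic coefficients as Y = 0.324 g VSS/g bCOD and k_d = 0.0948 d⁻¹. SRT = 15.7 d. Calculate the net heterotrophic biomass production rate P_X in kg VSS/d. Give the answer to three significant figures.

P_X ≈ 230 kg VSS/d

Correct the yield for decay: Y_obs = Y/(1 + k_d θ_c) = 0.324 / (1 + 0.0948 × 15.7) = 0.324 / 2.488 = 0.1302.
ΔS = 2310 − 8.56 = 2301 mg/L, so the substrate removal rate is 769 × 2301/1000 = 1770 kg bCOD/d.
So the net sludge growth is P_X = 0.1302 × 1770 = 230.4 kg VSS/d.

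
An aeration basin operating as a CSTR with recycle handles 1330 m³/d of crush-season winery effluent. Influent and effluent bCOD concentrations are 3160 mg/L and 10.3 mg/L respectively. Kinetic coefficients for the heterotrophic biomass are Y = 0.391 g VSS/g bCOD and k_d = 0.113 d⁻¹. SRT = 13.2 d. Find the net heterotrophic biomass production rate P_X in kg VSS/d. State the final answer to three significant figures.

Observed yield with endogenous decay: Y_obs = Y / (1 + k_d·θ_c) = 0.391 / (1 + 0.113 × 13.2) = 0.391 / 2.492 = 0.1569 g VSS/g bCOD.
Q·(S₀ − S) = 1330 × (3160 − 10.3) × 10⁻³ = 4189 kg/d removed.
P_X = Y_obs · Q(S₀ − S) = 0.1569 × 4189 = 657.4 kg VSS/d.

P_X ≈ 657 kg VSS/d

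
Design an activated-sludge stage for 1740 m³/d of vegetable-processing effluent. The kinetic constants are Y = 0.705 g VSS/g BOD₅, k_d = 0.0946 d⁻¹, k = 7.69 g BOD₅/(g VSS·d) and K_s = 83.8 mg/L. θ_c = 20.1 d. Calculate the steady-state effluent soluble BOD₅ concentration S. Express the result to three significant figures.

S ≈ 2.29 mg/L

Effluent substrate depends only on kinetics and SRT: S = K_s(1 + k_d θ_c) / [θ_c(Yk − k_d) − 1] = 83.8 × (1 + 0.0946 × 20.1) / [20.1 × (0.705 × 7.69 − 0.0946) − 1] = 243.1 / 106.1 = 2.292 mg/L.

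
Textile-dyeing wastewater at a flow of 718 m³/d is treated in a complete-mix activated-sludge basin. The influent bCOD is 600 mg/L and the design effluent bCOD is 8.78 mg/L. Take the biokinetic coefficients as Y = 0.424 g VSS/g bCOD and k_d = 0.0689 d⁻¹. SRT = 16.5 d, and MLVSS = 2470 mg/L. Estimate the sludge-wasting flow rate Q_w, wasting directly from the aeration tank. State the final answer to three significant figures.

Q_w ≈ 34.1 m³/d

From the SRT design equation V = Y Q (S₀−S) θ_c / [X (1 + k_d θ_c)] = 0.424 × 718 × (600 − 8.78) × 16.5 / [2470 × (1 + 0.0689 × 16.5)] = 2.97×10^6 / 5278 = 562.7 m³.
With mixed-liquor wasting, θ_c = V/Q_w, so Q_w = V/θ_c = 562.7/16.5 = 34.10 m³/d.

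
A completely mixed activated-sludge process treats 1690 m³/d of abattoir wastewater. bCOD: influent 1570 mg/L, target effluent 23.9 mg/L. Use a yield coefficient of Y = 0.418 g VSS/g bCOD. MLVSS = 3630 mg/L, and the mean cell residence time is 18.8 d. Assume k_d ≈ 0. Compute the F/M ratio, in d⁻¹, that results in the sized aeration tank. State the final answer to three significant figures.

F/M ≈ 0.129 d⁻¹

Biomass mass balance (decay neglected): V·X = Y·Q·(S₀ − S)·θ_c, so V = 0.418 × 1690 × (1570 − 23.9) × 18.8 / 3630 = 5657 m³.
Food-to-microorganism ratio F/M = Q S₀ / (V X) = 1690 × 1570 / (5657 × 3630) = 0.1292 d⁻¹.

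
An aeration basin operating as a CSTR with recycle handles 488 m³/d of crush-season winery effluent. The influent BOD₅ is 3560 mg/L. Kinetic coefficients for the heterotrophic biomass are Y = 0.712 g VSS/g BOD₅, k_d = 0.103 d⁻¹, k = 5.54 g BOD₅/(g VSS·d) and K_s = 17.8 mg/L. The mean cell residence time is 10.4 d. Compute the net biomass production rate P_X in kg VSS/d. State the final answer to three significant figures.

For a completely mixed reactor with recycle the Lawrence–McCarty relation gives S = K_s·(1 + k_d·θ_c) / [θ_c·(Y·k − k_d) − 1] = 17.8 × (1 + 0.103 × 10.4) / [10.4 × (0.712 × 5.54 − 0.103) − 1] = 36.87 / 38.95 = 0.9465 mg/L.
Y_obs = Y / (1 + k_d θ_c) = 0.712 / (1 + 0.103 × 10.4) = 0.712 / 2.071 = 0.3438.
Mass of BOD₅ removed per day: Q(S₀ − S) = 488 × 3559 g/m³ = 1737 kg/d.
Biomass produced: P_X = Y_obs·Q·ΔS = 0.3438 × 1737 ≈ 597.1 kg VSS/d.

P_X ≈ 597 kg VSS/d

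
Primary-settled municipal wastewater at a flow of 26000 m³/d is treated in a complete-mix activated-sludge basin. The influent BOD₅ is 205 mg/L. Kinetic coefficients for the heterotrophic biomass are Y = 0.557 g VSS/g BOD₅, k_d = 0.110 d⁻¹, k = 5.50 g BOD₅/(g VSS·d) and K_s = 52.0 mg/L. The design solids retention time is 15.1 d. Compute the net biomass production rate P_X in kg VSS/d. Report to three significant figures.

P_X ≈ 1100 kg VSS/d

From the Monod/SRT balance for a CMAS, S = K_s·(1+k_d θ_c)/[θ_c·(Y k − k_d) − 1] = 52.0 × (1 + 0.110 × 15.1) / [15.1 × (0.557 × 5.50 − 0.110) − 1] = 138.4 / 43.60 = 3.174 mg/L.
Observed yield with endogenous decay: Y_obs = Y / (1 + k_d·θ_c) = 0.557 / (1 + 0.110 × 15.1) = 0.557 / 2.661 = 0.2093 g VSS/g BOD₅.
Q·(S₀ − S) = 26000 × (205 − 3.17) × 10⁻³ = 5248 kg/d removed.
Net biomass production P_X = Y_obs × Q·(S₀ − S) = 0.2093 × 5248 = 1098 kg VSS/d.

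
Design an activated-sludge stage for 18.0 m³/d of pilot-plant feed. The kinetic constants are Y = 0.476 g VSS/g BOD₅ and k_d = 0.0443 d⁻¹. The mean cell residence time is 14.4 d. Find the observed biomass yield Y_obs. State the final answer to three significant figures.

Y_obs ≈ 0.291 g VSS/g BOD₅

Correct the yield for decay: Y_obs = Y/(1 + k_d θ_c) = 0.476 / (1 + 0.0443 × 14.4) = 0.476 / 1.638 = 0.2906.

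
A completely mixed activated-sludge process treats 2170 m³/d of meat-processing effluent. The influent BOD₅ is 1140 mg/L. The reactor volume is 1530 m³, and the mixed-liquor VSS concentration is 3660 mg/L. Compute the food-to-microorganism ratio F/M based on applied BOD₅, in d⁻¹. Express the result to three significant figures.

F/M = Q·S₀ / (V·X) = 2170 × 1140 / (1530 × 3660) = 0.4418 g BOD₅·(g VSS·d)⁻¹.

F/M ≈ 0.442 d⁻¹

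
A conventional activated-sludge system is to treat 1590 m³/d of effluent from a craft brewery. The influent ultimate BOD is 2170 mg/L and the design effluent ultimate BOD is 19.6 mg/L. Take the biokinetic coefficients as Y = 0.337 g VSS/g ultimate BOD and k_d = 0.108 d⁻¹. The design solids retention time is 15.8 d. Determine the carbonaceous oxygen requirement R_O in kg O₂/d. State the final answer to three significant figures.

R_O ≈ 2810 kg O₂/d

The observed yield is Y_obs = Y/(1 + k_d·θ_c) = 0.337 / (1 + 0.108 × 15.8) = 0.337 / 2.706 = 0.1245 g VSS per g ultimate BOD removed.
Q·(S₀ − S) = 1590 × (2170 − 19.6) × 10⁻³ = 3419 kg/d removed.
Biomass synthesised: P_X = Y_obs × 3419 = 425.7 kg VSS/d.
R_O = Q·ΔS − 1.42 P_X = 3419 − 604.6 = 2815 kg O₂/d.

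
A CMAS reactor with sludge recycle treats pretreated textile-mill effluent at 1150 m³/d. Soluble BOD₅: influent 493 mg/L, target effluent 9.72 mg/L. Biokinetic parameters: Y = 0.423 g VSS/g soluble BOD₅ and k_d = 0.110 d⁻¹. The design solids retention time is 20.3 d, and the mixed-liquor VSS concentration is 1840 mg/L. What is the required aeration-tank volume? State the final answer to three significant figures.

V ≈ 802 m³

Steady-state biomass mass balance: V·X·(1 + k_d·θ_c) = Y·Q·(S₀ − S)·θ_c, so V = 0.423 × 1150 × (493 − 9.72) × 20.3 / [1840 × (1 + 0.110 × 20.3)] = 4.77×10^6 / 5949 = 802.2 m³.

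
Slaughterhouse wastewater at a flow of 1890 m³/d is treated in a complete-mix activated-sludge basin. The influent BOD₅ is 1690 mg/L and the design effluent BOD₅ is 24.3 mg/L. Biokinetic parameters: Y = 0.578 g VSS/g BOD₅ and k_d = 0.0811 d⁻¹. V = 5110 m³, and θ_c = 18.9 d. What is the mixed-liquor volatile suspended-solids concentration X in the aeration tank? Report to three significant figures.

Solving the biomass balance for X: X = Y Q (S₀−S) θ_c / [V (1+k_d θ_c)] = 0.578 × 1890 × (1690 − 24.3) × 18.9 / [5110 × (1 + 0.0811 × 18.9)] = 2657 mg/L.

X ≈ 2660 mg/L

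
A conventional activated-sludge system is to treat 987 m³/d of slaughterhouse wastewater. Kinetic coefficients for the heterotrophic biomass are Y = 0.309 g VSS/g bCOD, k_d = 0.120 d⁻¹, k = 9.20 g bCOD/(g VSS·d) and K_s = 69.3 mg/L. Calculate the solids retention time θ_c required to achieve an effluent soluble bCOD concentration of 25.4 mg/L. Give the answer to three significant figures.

θ_c ≈ 1.56 d

From 1/θ_c = Y·k·S/(K_s + S) − k_d: Y·k·S/(K_s+S) = 0.309 × 9.20 × 25.4 / (69.3 + 25.4) = 0.7625 d⁻¹.
1/θ_c = 0.7625 − 0.120 = 0.6425 d⁻¹, so θ_c = 1.556 d.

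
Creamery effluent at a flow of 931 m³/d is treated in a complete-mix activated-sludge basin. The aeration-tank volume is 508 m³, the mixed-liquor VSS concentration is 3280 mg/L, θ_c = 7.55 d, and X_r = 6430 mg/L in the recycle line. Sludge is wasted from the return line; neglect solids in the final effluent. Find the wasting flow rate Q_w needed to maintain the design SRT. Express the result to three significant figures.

Q_w ≈ 34.3 m³/d

Wasting from the return line (neglecting effluent solids): Q_w = V·X / (θ_c·X_r) = 508.0 × 3280 / (7.55 × 6430) = 34.32 m³/d.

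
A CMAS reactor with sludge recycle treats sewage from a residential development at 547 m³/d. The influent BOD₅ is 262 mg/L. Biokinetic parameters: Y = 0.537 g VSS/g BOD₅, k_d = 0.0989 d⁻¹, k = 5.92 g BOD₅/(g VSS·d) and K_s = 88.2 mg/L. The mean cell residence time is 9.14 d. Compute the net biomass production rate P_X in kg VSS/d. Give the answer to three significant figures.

P_X ≈ 39.5 kg VSS/d

For a completely mixed reactor with recycle the Lawrence–McCarty relation gives S = K_s·(1 + k_d·θ_c) / [θ_c·(Y·k − k_d) − 1] = 88.2 × (1 + 0.0989 × 9.14) / [9.14 × (0.537 × 5.92 − 0.0989) − 1] = 167.9 / 27.15 = 6.185 mg/L.
Observed yield with endogenous decay: Y_obs = Y / (1 + k_d·θ_c) = 0.537 / (1 + 0.0989 × 9.14) = 0.537 / 1.904 = 0.2820 g VSS/g BOD₅.
Substrate removed = Q·(S₀ − S) = 547 m³/d × (262 − 6.18) g/m³ = 1.4×10^5 g/d = 139.9 kg/d.
P_X = Y_obs · Q(S₀ − S) = 0.2820 × 139.9 = 39.47 kg VSS/d.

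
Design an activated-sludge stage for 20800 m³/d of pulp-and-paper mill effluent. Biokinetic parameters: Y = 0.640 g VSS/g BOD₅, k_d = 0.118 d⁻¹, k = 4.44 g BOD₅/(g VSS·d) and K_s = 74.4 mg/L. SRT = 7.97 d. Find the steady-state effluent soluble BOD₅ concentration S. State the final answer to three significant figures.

From the Monod/SRT balance for a CMAS, S = K_s·(1+k_d θ_c)/[θ_c·(Y k − k_d) − 1] = 74.4 × (1 + 0.118 × 7.97) / [7.97 × (0.640 × 4.44 − 0.118) − 1] = 144.4 / 20.71 = 6.972 mg/L.

S ≈ 6.97 mg/L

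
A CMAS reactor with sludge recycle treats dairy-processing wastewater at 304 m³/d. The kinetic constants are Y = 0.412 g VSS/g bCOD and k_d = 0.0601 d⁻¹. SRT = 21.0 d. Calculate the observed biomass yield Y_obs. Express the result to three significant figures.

Correct the yield for decay: Y_obs = Y/(1 + k_d θ_c) = 0.412 / (1 + 0.0601 × 21.0) = 0.412 / 2.262 = 0.1821.

Y_obs ≈ 0.182 g VSS/g bCOD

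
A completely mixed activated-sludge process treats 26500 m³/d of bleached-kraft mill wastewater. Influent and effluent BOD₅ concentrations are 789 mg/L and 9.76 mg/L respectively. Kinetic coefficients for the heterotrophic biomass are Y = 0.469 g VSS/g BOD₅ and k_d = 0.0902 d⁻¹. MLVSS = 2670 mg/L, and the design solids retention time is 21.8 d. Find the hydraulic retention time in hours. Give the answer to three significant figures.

τ ≈ 24.1 h

Steady-state biomass mass balance: V·X·(1 + k_d·θ_c) = Y·Q·(S₀ − S)·θ_c, so V = 0.469 × 26500 × (789 − 9.76) × 21.8 / [2670 × (1 + 0.0902 × 21.8)] = 2.11×10^8 / 7920 = 26657 m³.
HRT = V/Q = 26657 m³ / 26500 m³·d⁻¹ = 1.006 d × 24 = 24.14 h.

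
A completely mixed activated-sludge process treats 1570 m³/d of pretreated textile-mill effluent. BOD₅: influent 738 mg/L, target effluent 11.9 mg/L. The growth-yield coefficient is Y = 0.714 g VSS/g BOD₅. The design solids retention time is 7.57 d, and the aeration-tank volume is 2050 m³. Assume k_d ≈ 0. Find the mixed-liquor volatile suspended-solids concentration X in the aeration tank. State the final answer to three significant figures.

X ≈ 3010 mg/L

From V·X = Y·Q·(S₀ − S)·θ_c (decay neglected): X = 0.714 × 1570 × (738 − 11.9) × 7.57 / 2050 = 3006 mg/L.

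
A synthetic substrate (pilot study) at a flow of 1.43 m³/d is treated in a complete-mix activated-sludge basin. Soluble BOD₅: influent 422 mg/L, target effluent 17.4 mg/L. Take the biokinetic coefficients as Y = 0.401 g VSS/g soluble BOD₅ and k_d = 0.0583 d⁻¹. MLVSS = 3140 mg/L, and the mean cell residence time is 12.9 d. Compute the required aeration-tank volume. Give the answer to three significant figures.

Steady-state biomass mass balance: V·X·(1 + k_d·θ_c) = Y·Q·(S₀ − S)·θ_c, so V = 0.401 × 1.43 × (422 − 17.4) × 12.9 / [3140 × (1 + 0.0583 × 12.9)] = 2.99×10^3 / 5501 = 0.5440 m³.

V ≈ 0.544 m³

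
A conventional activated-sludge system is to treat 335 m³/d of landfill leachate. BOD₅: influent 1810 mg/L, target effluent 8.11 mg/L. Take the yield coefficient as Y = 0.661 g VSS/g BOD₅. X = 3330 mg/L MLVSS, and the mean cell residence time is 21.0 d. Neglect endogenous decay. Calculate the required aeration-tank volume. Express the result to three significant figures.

With k_d = 0 the design equation reduces to V = Y Q (S₀−S) θ_c / X = 0.661 × 335 × (1810 − 8.11) × 21.0 / 3330 = 2516 m³.

V ≈ 2520 m³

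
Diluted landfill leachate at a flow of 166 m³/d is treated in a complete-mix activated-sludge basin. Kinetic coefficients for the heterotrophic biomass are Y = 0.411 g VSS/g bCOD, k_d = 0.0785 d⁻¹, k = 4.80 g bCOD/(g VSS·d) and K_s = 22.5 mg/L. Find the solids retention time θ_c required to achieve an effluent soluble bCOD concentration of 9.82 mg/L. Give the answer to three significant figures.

From 1/θ_c = Y·k·S/(K_s + S) − k_d: Y·k·S/(K_s+S) = 0.411 × 4.80 × 9.82 / (22.5 + 9.82) = 0.5994 d⁻¹.
θ_c = 1/(μ − k_d) = 1/(0.5994 − 0.0785) = 1/0.5209 = 1.920 d.

θ_c ≈ 1.92 d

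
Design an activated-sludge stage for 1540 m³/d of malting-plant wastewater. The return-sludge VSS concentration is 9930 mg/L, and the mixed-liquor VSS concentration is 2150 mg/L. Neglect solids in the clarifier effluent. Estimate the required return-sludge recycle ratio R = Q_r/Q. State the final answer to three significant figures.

R ≈ 0.276

R = Q_r/Q = X/(X_r − X) = 2150 / (9930 − 2150) = 0.2763.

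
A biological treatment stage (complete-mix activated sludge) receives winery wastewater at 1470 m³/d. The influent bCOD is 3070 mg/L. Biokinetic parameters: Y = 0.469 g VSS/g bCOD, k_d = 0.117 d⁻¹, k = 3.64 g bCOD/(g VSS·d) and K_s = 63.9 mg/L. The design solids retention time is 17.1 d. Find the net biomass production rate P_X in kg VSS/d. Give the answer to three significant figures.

P_X ≈ 704 kg VSS/d

For a completely mixed reactor with recycle the Lawrence–McCarty relation gives S = K_s·(1 + k_d·θ_c) / [θ_c·(Y·k − k_d) − 1] = 63.9 × (1 + 0.117 × 17.1) / [17.1 × (0.469 × 3.64 − 0.117) − 1] = 191.7 / 26.19 = 7.321 mg/L.
Correct the yield for decay: Y_obs = Y/(1 + k_d θ_c) = 0.469 / (1 + 0.117 × 17.1) = 0.469 / 3.001 = 0.1563.
Q·(S₀ − S) = 1470 × (3070 − 7.32) × 10⁻³ = 4502 kg/d removed.
So the net sludge growth is P_X = 0.1563 × 4502 = 703.7 kg VSS/d.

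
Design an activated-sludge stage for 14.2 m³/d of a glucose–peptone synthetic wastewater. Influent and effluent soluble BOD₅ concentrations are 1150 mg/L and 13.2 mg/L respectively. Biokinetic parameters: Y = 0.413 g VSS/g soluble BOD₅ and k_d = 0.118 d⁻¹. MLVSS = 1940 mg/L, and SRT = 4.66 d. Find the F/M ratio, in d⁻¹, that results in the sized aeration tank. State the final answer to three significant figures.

F/M ≈ 0.815 d⁻¹

Rearranging the biomass balance for a CMAS with decay, V = Y·Q·ΔS·θ_c / [X·(1+k_d θ_c)] = 0.413 × 14.2 × (1150 − 13.2) × 4.66 / [1940 × (1 + 0.118 × 4.66)] = 3.11×10^4 / 3007 = 10.33 m³.
Food-to-microorganism ratio F/M = Q S₀ / (V X) = 14.2 × 1150 / (10.33 × 1940) = 0.8147 d⁻¹.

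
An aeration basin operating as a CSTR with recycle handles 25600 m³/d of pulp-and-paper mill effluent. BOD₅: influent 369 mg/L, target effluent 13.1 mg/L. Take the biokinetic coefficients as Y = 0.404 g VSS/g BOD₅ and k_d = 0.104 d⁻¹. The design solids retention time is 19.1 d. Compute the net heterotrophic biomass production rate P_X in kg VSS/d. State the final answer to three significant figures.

P_X ≈ 1230 kg VSS/d

Correct the yield for decay: Y_obs = Y/(1 + k_d θ_c) = 0.404 / (1 + 0.104 × 19.1) = 0.404 / 2.986 = 0.1353.
Mass of BOD₅ removed per day: Q(S₀ − S) = 25600 × 355.9 g/m³ = 9111 kg/d.
Biomass produced: P_X = Y_obs·Q·ΔS = 0.1353 × 9111 ≈ 1233 kg VSS/d.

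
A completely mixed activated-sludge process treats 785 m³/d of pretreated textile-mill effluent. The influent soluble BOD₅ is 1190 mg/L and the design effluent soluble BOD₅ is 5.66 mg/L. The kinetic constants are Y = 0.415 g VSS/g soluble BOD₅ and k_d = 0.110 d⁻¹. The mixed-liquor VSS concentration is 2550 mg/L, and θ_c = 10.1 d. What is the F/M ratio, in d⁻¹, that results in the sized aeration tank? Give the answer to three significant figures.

F/M ≈ 0.506 d⁻¹

From the SRT design equation V = Y Q (S₀−S) θ_c / [X (1 + k_d θ_c)] = 0.415 × 785 × (1190 − 5.66) × 10.1 / [2550 × (1 + 0.110 × 10.1)] = 3.9×10^6 / 5383 = 723.9 m³.
F/M = Q·S₀ / (V·X) = 785 × 1190 / (723.9 × 2550) = 0.5060 g soluble BOD₅·(g VSS·d)⁻¹.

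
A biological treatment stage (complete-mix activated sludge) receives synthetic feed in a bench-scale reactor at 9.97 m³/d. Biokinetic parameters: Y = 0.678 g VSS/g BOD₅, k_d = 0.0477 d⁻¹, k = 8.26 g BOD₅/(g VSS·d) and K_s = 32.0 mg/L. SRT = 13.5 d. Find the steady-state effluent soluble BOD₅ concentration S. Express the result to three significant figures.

S ≈ 0.711 mg/L

Effluent substrate depends only on kinetics and SRT: S = K_s(1 + k_d θ_c) / [θ_c(Yk − k_d) − 1] = 32.0 × (1 + 0.0477 × 13.5) / [13.5 × (0.678 × 8.26 − 0.0477) − 1] = 52.61 / 73.96 = 0.7113 mg/L.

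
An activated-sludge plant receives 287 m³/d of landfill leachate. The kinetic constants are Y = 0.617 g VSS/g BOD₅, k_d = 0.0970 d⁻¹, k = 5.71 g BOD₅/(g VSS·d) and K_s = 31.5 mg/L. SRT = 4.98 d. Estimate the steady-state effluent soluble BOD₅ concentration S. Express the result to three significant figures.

Effluent substrate depends only on kinetics and SRT: S = K_s(1 + k_d θ_c) / [θ_c(Yk − k_d) − 1] = 31.5 × (1 + 0.0970 × 4.98) / [4.98 × (0.617 × 5.71 − 0.0970) − 1] = 46.72 / 16.06 = 2.909 mg/L.

S ≈ 2.91 mg/L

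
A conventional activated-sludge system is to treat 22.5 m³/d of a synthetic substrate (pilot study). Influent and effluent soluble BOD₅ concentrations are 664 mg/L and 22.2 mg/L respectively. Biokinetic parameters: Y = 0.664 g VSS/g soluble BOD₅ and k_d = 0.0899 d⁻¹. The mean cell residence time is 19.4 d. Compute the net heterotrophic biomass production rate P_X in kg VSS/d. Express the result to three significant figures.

The observed yield is Y_obs = Y/(1 + k_d·θ_c) = 0.664 / (1 + 0.0899 × 19.4) = 0.664 / 2.744 = 0.2420 g VSS per g soluble BOD₅ removed.
Substrate removed = Q·(S₀ − S) = 22.5 m³/d × (664 − 22.2) g/m³ = 1.44×10^4 g/d = 14.44 kg/d.
Net biomass production P_X = Y_obs × Q·(S₀ − S) = 0.2420 × 14.44 = 3.494 kg VSS/d.

P_X ≈ 3.49 kg VSS/d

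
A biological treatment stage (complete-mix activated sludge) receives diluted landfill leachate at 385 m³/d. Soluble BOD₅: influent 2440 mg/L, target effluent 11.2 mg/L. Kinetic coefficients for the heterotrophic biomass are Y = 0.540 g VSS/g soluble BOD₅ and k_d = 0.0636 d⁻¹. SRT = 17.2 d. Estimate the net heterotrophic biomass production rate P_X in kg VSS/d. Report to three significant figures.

The observed yield is Y_obs = Y/(1 + k_d·θ_c) = 0.540 / (1 + 0.0636 × 17.2) = 0.540 / 2.094 = 0.2579 g VSS per g soluble BOD₅ removed.
Q·(S₀ − S) = 385 × (2440 − 11.2) × 10⁻³ = 935.1 kg/d removed.
P_X = Y_obs · Q(S₀ − S) = 0.2579 × 935.1 = 241.1 kg VSS/d.

P_X ≈ 241 kg VSS/d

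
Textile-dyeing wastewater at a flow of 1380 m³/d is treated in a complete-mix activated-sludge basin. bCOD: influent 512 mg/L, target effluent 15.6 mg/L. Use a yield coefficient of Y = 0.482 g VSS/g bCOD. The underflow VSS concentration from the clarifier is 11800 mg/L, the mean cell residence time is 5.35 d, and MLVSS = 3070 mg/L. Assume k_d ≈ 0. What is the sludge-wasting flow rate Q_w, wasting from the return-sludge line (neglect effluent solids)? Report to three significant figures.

V·X = Y·Q·ΔS·θ_c gives V = 0.482 × 1380 × (512 − 15.6) × 5.35 / 3070 = 575.4 m³.
θ_c = V·X/(Q_w·X_r) when wasting from the recycle, so Q_w = V·X/(θ_c·X_r) = 575.4 × 3070 / (5.35 × 11800) = 27.98 m³/d.

Q_w ≈ 28.0 m³/d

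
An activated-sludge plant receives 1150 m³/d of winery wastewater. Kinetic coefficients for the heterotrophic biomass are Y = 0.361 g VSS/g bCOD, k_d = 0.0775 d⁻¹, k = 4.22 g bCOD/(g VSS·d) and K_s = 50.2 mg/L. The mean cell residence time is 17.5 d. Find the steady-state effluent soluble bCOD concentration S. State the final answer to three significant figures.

Effluent substrate depends only on kinetics and SRT: S = K_s(1 + k_d θ_c) / [θ_c(Yk − k_d) − 1] = 50.2 × (1 + 0.0775 × 17.5) / [17.5 × (0.361 × 4.22 − 0.0775) − 1] = 118.3 / 24.30 = 4.867 mg/L.

S ≈ 4.87 mg/L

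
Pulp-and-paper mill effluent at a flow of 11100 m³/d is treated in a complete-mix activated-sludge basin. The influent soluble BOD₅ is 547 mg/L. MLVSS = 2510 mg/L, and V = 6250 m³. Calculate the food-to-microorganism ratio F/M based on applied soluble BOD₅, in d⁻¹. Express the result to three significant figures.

F/M ≈ 0.387 d⁻¹

F/M = Q·S₀ / (V·X) = 11100 × 547 / (6250 × 2510) = 0.3870 g soluble BOD₅·(g VSS·d)⁻¹.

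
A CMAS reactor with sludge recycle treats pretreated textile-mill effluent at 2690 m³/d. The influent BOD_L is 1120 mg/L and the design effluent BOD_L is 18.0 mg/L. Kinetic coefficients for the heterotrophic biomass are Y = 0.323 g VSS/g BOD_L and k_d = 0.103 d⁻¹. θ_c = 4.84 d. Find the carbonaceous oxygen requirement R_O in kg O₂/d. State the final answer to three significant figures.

R_O ≈ 2060 kg O₂/d

Observed yield with endogenous decay: Y_obs = Y / (1 + k_d·θ_c) = 0.323 / (1 + 0.103 × 4.84) = 0.323 / 1.499 = 0.2155 g VSS/g BOD_L.
Mass of BOD_L removed per day: Q(S₀ − S) = 2690 × 1102 g/m³ = 2964 kg/d.
Net sludge production P_X = 0.2155 × 2964 = 639.0 kg VSS/d.
Carbonaceous O₂ demand = substrate oxidised − cell-mass equivalent = 2964 − 1.42 × 639.0 = 2057 kg O₂/d.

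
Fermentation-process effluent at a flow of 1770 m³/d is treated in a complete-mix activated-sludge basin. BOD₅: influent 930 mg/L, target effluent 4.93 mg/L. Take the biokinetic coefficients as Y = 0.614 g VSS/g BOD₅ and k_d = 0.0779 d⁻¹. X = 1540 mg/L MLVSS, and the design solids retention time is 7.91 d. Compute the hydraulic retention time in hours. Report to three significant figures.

τ ≈ 43.3 h

From the SRT design equation V = Y Q (S₀−S) θ_c / [X (1 + k_d θ_c)] = 0.614 × 1770 × (930 − 4.93) × 7.91 / [1540 × (1 + 0.0779 × 7.91)] = 7.95×10^6 / 2489 = 3195 m³.
HRT = V/Q = 3195 m³ / 1770 m³·d⁻¹ = 1.805 d × 24 = 43.32 h.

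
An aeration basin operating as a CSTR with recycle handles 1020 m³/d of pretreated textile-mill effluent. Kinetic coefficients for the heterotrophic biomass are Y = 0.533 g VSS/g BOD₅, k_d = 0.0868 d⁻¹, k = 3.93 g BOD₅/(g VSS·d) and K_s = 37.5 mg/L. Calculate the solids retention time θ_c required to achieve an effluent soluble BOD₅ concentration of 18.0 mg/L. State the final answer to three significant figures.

From 1/θ_c = Y·k·S/(K_s + S) − k_d: Y·k·S/(K_s+S) = 0.533 × 3.93 × 18.0 / (37.5 + 18.0) = 0.6794 d⁻¹.
θ_c = 1/(μ − k_d) = 1/(0.6794 − 0.0868) = 1/0.5926 = 1.688 d.

θ_c ≈ 1.69 d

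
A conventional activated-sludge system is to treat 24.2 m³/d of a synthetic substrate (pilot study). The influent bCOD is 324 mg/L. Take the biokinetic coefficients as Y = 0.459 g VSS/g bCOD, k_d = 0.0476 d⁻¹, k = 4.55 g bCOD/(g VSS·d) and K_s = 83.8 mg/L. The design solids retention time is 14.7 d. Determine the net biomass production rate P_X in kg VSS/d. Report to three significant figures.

Effluent substrate depends only on kinetics and SRT: S = K_s(1 + k_d θ_c) / [θ_c(Yk − k_d) − 1] = 83.8 × (1 + 0.0476 × 14.7) / [14.7 × (0.459 × 4.55 − 0.0476) − 1] = 142.4 / 29.00 = 4.912 mg/L.
The observed yield is Y_obs = Y/(1 + k_d·θ_c) = 0.459 / (1 + 0.0476 × 14.7) = 0.459 / 1.700 = 0.2700 g VSS per g bCOD removed.
ΔS = 324 − 4.91 = 319.1 mg/L, so the substrate removal rate is 24.2 × 319.1/1000 = 7.722 kg bCOD/d.
P_X = Y_obs · Q(S₀ − S) = 0.2700 × 7.722 = 2.085 kg VSS/d.

P_X ≈ 2.09 kg VSS/d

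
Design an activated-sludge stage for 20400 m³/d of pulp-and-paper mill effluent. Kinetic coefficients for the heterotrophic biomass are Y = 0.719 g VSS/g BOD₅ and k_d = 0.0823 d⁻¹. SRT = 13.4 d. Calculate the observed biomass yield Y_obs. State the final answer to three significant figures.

Y_obs ≈ 0.342 g VSS/g BOD₅

Correct the yield for decay: Y_obs = Y/(1 + k_d θ_c) = 0.719 / (1 + 0.0823 × 13.4) = 0.719 / 2.103 = 0.3419.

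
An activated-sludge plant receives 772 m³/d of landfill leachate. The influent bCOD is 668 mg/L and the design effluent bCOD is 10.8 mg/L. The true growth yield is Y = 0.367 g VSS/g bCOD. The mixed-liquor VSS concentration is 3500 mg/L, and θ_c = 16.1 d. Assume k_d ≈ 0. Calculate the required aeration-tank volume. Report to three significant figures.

With k_d = 0 the design equation reduces to V = Y Q (S₀−S) θ_c / X = 0.367 × 772 × (668 − 10.8) × 16.1 / 3500 = 856.5 m³.

V ≈ 857 m³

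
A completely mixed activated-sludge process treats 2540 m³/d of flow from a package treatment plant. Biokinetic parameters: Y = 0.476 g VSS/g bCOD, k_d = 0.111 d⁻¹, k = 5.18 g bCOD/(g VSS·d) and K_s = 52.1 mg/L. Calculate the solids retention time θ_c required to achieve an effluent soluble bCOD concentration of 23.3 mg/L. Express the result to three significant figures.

Specific growth rate at S = 23.3 mg/L: μ = YkS/(K_s+S) = 0.476·5.18·23.3/(52.1+23.3) = 0.7619 d⁻¹.
1/θ_c = 0.7619 − 0.111 = 0.6509 d⁻¹, so θ_c = 1.536 d.

θ_c ≈ 1.54 d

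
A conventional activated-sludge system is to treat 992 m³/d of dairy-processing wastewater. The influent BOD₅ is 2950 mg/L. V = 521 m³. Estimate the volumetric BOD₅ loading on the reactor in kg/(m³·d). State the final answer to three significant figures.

Volumetric loading L_v = Q·S₀ / V = 992 × 2950 g/m³ / 521.0 m³ = 5617 g/(m³·d) = 5.617 kg BOD₅/(m³·d).

L_v ≈ 5.62 kg BOD₅/(m³·d)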